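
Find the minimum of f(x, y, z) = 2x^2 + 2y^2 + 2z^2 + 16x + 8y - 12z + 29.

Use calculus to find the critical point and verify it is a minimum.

f(x,y,z) = 2x^2 + 2y^2 + 2z^2 + 16x + 8y - 12z + 29
df/dx = 4x + (16) = 0 => x = -4
df/dy = 4y + (8) = 0 => y = -2
df/dz = 4z + (-12) = 0 => z = 3
f(-4,-2,3) = 2*(-4)^2 + 2*(-2)^2 + 2*(3)^2 + 16*(-4) + 8*(-2) + -12*(3) + 29 = -29
Hessian is diagonal with entries 4, 4, 4 > 0, confirmed minimum.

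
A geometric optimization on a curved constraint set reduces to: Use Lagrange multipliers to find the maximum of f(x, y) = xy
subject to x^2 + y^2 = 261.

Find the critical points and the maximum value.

Lagrange conditions: y = 2*lambda*x and x = 2*lambda*y
If x = 0 then y = 0, violating the constraint, so x, y != 0.
Dividing: y/x = x/y => x^2 = y^2 => y = x or y = -x
Constraint: 2x^2 = 261 => x^2 = 261/2 => x = +/-sqrt(261/2)
Critical points: (sqrt(261/2), sqrt(261/2)), (-sqrt(261/2), -sqrt(261/2)), (sqrt(261/2), -sqrt(261/2)), (-sqrt(261/2), sqrt(261/2))
  y = x:  xy = x^2 = 261/2  at (sqrt(261/2), sqrt(261/2)) and (-sqrt(261/2), -sqrt(261/2))
  y = -x: xy = -x^2 = -261/2 at (sqrt(261/2), -sqrt(261/2)) and (-sqrt(261/2), sqrt(261/2))
Maximum xy = 261/2 at (sqrt(261/2), sqrt(261/2)) and (-sqrt(261/2), -sqrt(261/2))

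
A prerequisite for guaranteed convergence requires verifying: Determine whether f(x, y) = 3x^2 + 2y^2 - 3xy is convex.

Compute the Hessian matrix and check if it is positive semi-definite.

f(x,y) = 3x^2 + 2y^2 - 3xy
Hessian H = [[6, -3], [-3, 4]]
trace(H) = 10, det(H) = 15
Eigenvalues: (10 +/- sqrt(40)) / 2 = 8.162, 1.838
Since both eigenvalues > 0, f is convex.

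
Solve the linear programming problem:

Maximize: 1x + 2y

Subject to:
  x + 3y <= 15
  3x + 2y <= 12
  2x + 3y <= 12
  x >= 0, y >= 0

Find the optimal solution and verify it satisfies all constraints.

Feasible vertices: (0, 0), (0, 4), (12/5, 12/5), (4, 0)
Objective 1x + 2y at each vertex:
  (0, 0): 0
  (0, 4): 8
  (12/5, 12/5): 36/5
  (4, 0): 4
Maximum is 8 at (0, 4).
Verify constraints at (x, y) = (0, 4):
  1*0 + 3*4 = 12 <= 15
  3*0 + 2*4 = 8 <= 12
  2*0 + 3*4 = 12 <= 12 (active)
  x = 0 >= 0, y = 4 >= 0. All constraints satisfied.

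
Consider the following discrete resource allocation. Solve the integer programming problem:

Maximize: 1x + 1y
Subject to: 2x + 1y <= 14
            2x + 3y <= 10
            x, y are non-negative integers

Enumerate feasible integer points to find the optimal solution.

Constraint 1: 2x + 1y <= 14
Constraint 2: 2x + 3y <= 10
Feasible x range (need y >= 0): 0 <= x <= min(14/2, 10/2) => x in {0, ..., 5}.
Enumerate feasible integer points row by row (the coefficient of y is 1 > 0, so for each x the largest feasible y gives the best value):
  x = 0: y <= min((14 - 2*0)/1, (10 - 2*0)/3) => y in {0, ..., 3}; best 1*0 + 1*3 = 3
  x = 1: y <= min((14 - 2*1)/1, (10 - 2*1)/3) => y in {0, ..., 2}; best 1*1 + 1*2 = 3
  x = 2: y <= min((14 - 2*2)/1, (10 - 2*2)/3) => y in {0, ..., 2}; best 1*2 + 1*2 = 4
  x = 3: y <= min((14 - 2*3)/1, (10 - 2*3)/3) => y in {0, ..., 1}; best 1*3 + 1*1 = 4
  x = 4: y <= min((14 - 2*4)/1, (10 - 2*4)/3) => y in {0}; best 1*4 + 1*0 = 4
  x = 5: y <= min((14 - 2*5)/1, (10 - 2*5)/3) => y in {0}; best 1*5 + 1*0 = 5
The maximum 1x + 1y = 5 is achieved at x = 5, y = 0.
Check: 2*5 + 1*0 = 10 <= 14 and 2*5 + 3*0 = 10 <= 10.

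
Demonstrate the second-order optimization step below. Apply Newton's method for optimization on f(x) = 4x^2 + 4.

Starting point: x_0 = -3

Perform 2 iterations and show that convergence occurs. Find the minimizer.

f(x) = 4x^2 + 4, f'(x) = 8x + (0), f''(x) = 8
Step 1: f'(-3) = -24, x_1 = -3 - -24/8 = 0
Step 2: f'(0) = 0, x_2 = 0 (converged)
Newton's method converges in 1 step for quadratics.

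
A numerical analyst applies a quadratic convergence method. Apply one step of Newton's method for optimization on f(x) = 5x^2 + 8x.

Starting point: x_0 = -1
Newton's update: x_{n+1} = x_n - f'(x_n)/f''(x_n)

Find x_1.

f(x) = 5x^2 + 8x
f'(x) = 10x + (8), f''(x) = 10
Newton step: x_1 = x_0 - f'(x_0)/f''(x_0)
f'(-1) = -2
x_1 = -1 - -2/10 = -4/5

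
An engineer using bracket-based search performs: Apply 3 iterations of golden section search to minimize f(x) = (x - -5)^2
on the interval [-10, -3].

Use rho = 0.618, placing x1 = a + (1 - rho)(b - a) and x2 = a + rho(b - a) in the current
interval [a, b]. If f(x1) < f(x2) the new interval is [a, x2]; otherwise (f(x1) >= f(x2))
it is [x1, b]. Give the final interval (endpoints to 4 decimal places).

Golden section search for min of f(x) = (x - -5)^2 on [-10, -3].
Each step: x1 = a + (1 - rho)(b - a), x2 = a + rho(b - a); if f(x1) < f(x2) keep [a, x2], otherwise keep [x1, b].
Step 1: [-10.0000, -3.0000], x1=-7.3260 (f=5.4103), x2=-5.6740 (f=0.4543); f(x1) > f(x2) => keep [-7.3260, -3.0000]
Step 2: [-7.3260, -3.0000], x1=-5.6735 (f=0.4536), x2=-4.6525 (f=0.1207); f(x1) > f(x2) => keep [-5.6735, -3.0000]
Step 3: [-5.6735, -3.0000], x1=-4.6522 (f=0.1210), x2=-4.0213 (f=0.9579); f(x1) < f(x2) => keep [-5.6735, -4.0213]
Final interval: [-5.6735, -4.0213]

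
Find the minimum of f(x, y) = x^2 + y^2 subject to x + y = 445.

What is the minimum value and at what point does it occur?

Substitute y = 445 - x into f(x,y) = x^2 + y^2:
g(x) = x^2 + (445 - x)^2 = 2x^2 - 890x + 198025
g'(x) = 4x - 890 = 0  =>  x = 445/2
y = 445 - 445/2 = 445/2
Minimum value = (445/2)^2 + (445/2)^2 = 198025/2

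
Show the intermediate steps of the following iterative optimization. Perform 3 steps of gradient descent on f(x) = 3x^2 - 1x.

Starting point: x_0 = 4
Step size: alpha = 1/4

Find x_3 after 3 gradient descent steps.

f(x) = 3x^2 - 1x, f'(x) = 6x + (-1)
Step 1: f'(4) = 23, x_1 = 4 - 1/4 * 23 = -7/4
Step 2: f'(-7/4) = -23/2, x_2 = -7/4 - 1/4 * -23/2 = 9/8
Step 3: f'(9/8) = 23/4, x_3 = 9/8 - 1/4 * 23/4 = -5/16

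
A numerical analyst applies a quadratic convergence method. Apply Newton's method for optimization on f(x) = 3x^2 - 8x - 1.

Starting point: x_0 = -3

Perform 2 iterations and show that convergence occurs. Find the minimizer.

f(x) = 3x^2 - 8x - 1, f'(x) = 6x + (-8), f''(x) = 6
Step 1: f'(-3) = -26, x_1 = -3 - -26/6 = 4/3
Step 2: f'(4/3) = 0, x_2 = 4/3 (converged)
Newton's method converges in 1 step for quadratics.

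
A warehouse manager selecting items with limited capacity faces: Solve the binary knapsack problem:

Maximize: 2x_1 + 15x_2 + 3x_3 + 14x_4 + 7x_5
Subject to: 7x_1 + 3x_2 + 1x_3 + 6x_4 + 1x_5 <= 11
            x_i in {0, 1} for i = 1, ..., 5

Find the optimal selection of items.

Items: item 1 (v=2, w=7), item 2 (v=15, w=3), item 3 (v=3, w=1), item 4 (v=14, w=6), item 5 (v=7, w=1)
Capacity: 11
Checking all 32 subsets (w = total weight, v = total value):
  {}: w = 0, v = 0
  {1}: w = 7, v = 2
  {2}: w = 3, v = 15
  {3}: w = 1, v = 3
  {4}: w = 6, v = 14
  {5}: w = 1, v = 7
  {1, 2}: w = 10, v = 17
  {1, 3}: w = 8, v = 5
  {1, 4}: w = 13 > 11, infeasible
  {1, 5}: w = 8, v = 9
  {2, 3}: w = 4, v = 18
  {2, 4}: w = 9, v = 29
  {2, 5}: w = 4, v = 22
  {3, 4}: w = 7, v = 17
  {3, 5}: w = 2, v = 10
  {4, 5}: w = 7, v = 21
  {1, 2, 3}: w = 11, v = 20
  {1, 2, 4}: w = 16 > 11, infeasible
  {1, 2, 5}: w = 11, v = 24
  {1, 3, 4}: w = 14 > 11, infeasible
  {1, 3, 5}: w = 9, v = 12
  {1, 4, 5}: w = 14 > 11, infeasible
  {2, 3, 4}: w = 10, v = 32
  {2, 3, 5}: w = 5, v = 25
  {2, 4, 5}: w = 10, v = 36
  {3, 4, 5}: w = 8, v = 24
  {1, 2, 3, 4}: w = 17 > 11, infeasible
  {1, 2, 3, 5}: w = 12 > 11, infeasible
  {1, 2, 4, 5}: w = 17 > 11, infeasible
  {1, 3, 4, 5}: w = 15 > 11, infeasible
  {2, 3, 4, 5}: w = 11, v = 39
  {1, 2, 3, 4, 5}: w = 18 > 11, infeasible
Best feasible subset: items [2, 3, 4, 5]
Total weight: 11 <= 11, total value: 39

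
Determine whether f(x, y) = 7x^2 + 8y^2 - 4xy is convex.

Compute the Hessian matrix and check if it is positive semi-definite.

f(x,y) = 7x^2 + 8y^2 - 4xy
Hessian H = [[14, -4], [-4, 16]]
trace(H) = 30, det(H) = 208
Eigenvalues: (30 +/- sqrt(68)) / 2 = 19.12, 10.88
Since both eigenvalues > 0, f is convex.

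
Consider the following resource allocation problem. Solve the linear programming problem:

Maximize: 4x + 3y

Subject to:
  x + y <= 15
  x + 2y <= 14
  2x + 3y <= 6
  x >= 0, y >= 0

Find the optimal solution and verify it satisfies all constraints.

Feasible vertices: (0, 0), (0, 2), (3, 0)
Objective 4x + 3y at each vertex:
  (0, 0): 0
  (0, 2): 6
  (3, 0): 12
Maximum is 12 at (3, 0).
Verify constraints at (x, y) = (3, 0):
  1*3 + 1*0 = 3 <= 15
  1*3 + 2*0 = 3 <= 14
  2*3 + 3*0 = 6 <= 6 (active)
  x = 3 >= 0, y = 0 >= 0. All constraints satisfied.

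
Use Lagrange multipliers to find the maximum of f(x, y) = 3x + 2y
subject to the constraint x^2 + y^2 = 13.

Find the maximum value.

Set up Lagrange conditions: grad f = lambda * grad g
  3 = 2*lambda*x
  2 = 2*lambda*y
From these: x/y = 3/2, so x = 3t, y = 2t for some t.
Substitute into constraint: (3t)^2 + (2t)^2 = 13
  t^2 * 13 = 13
  t = sqrt(13/13)
Maximum = 3*x + 2*y = (3^2 + 2^2)*t = 13 * sqrt(13/13) = 13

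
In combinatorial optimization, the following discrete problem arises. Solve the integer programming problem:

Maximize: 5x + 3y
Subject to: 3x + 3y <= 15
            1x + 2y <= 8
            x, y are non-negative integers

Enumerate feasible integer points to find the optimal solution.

Constraint 1: 3x + 3y <= 15
Constraint 2: 1x + 2y <= 8
Feasible x range (need y >= 0): 0 <= x <= min(15/3, 8/1) => x in {0, ..., 5}.
Enumerate feasible integer points row by row (the coefficient of y is 3 > 0, so for each x the largest feasible y gives the best value):
  x = 0: y <= min((15 - 3*0)/3, (8 - 1*0)/2) => y in {0, ..., 4}; best 5*0 + 3*4 = 12
  x = 1: y <= min((15 - 3*1)/3, (8 - 1*1)/2) => y in {0, ..., 3}; best 5*1 + 3*3 = 14
  x = 2: y <= min((15 - 3*2)/3, (8 - 1*2)/2) => y in {0, ..., 3}; best 5*2 + 3*3 = 19
  x = 3: y <= min((15 - 3*3)/3, (8 - 1*3)/2) => y in {0, ..., 2}; best 5*3 + 3*2 = 21
  x = 4: y <= min((15 - 3*4)/3, (8 - 1*4)/2) => y in {0, ..., 1}; best 5*4 + 3*1 = 23
  x = 5: y <= min((15 - 3*5)/3, (8 - 1*5)/2) => y in {0}; best 5*5 + 3*0 = 25
The maximum 5x + 3y = 25 is achieved at x = 5, y = 0.
Check: 3*5 + 3*0 = 15 <= 15 and 1*5 + 2*0 = 5 <= 8.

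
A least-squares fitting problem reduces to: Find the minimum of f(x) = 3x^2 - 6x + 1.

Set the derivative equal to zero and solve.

f(x) = 3x^2 - 6x + 1
f'(x) = 6x + (-6) = 0
x = 6/6 = 1
f(1) = -2
Since f''(x) = 6 > 0, this is a minimum.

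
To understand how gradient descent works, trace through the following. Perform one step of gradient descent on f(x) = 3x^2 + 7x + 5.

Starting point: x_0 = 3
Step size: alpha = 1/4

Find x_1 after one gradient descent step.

f(x) = 3x^2 + 7x + 5
f'(x) = 6x + 7
f'(3) = 6*3 + (7) = 25
x_1 = x_0 - alpha * f'(x_0) = 3 - 1/4 * 25 = -13/4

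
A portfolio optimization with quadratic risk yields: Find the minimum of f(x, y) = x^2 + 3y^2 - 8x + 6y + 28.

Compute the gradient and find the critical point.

f(x,y) = x^2 + 3y^2 - 8x + 6y + 28
df/dx = 2x + (-8) = 0  =>  x = 4
df/dy = 6y + (6) = 0  =>  y = -1
f(4, -1) = 1*(4)^2 + 3*(-1)^2 + -8*(4) + 6*(-1) + 28 = 9
Hessian is diagonal with entries 2, 6 > 0, so this is a minimum.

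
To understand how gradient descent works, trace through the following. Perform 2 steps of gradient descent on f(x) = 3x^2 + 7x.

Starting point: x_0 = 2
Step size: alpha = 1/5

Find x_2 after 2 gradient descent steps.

f(x) = 3x^2 + 7x, f'(x) = 6x + (7)
Step 1: f'(2) = 19, x_1 = 2 - 1/5 * 19 = -9/5
Step 2: f'(-9/5) = -19/5, x_2 = -9/5 - 1/5 * -19/5 = -26/25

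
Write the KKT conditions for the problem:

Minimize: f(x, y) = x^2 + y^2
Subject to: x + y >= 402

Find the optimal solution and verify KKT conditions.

KKT conditions for min x^2 + y^2 s.t. x + y >= 402:
Stationarity: 2x = mu, 2y = mu
So x = y = mu/2.
Complementary slackness: mu*(x + y - 402) = 0
Primal feasibility: x + y >= 402; dual feasibility: mu >= 0
If mu = 0 then x = y = 0, but 0 + 0 < 402 is infeasible, so the constraint is active.
Constraint active: x + y = 2*(mu/2) = 402 => mu = 402
x = y = 201, f = 80802
Verify: stationarity 2*201 = 402 = mu; primal 201 + 201 = 402 >= 402; dual mu = 402 >= 0; complementary slackness 402*(402 - 402) = 0. All KKT conditions hold.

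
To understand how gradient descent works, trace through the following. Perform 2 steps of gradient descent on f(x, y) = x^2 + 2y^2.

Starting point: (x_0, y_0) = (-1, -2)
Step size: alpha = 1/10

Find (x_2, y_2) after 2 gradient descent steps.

f(x,y) = x^2 + 2y^2
grad_x = 2x + 0y, grad_y = 4y + 0x
Step 1: grad = (-2, -8), (-4/5, -6/5)
Step 2: grad = (-8/5, -24/5), (-16/25, -18/25)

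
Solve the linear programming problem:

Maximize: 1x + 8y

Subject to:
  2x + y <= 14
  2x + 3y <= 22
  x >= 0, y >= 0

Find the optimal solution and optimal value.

Feasible vertices: (0, 0), (0, 22/3), (5, 4), (7, 0)
Objective 1x + 8y at each:
  (0, 0): 0
  (0, 22/3): 176/3
  (5, 4): 37
  (7, 0): 7
Maximum is 176/3 at (0, 22/3).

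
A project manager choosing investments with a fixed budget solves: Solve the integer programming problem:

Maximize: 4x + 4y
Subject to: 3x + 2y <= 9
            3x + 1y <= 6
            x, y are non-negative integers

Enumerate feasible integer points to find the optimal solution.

Constraint 1: 3x + 2y <= 9
Constraint 2: 3x + 1y <= 6
Feasible x range (need y >= 0): 0 <= x <= min(9/3, 6/3) => x in {0, ..., 2}.
Enumerate feasible integer points row by row (the coefficient of y is 4 > 0, so for each x the largest feasible y gives the best value):
  x = 0: y <= min((9 - 3*0)/2, (6 - 3*0)/1) => y in {0, ..., 4}; best 4*0 + 4*4 = 16
  x = 1: y <= min((9 - 3*1)/2, (6 - 3*1)/1) => y in {0, ..., 3}; best 4*1 + 4*3 = 16
  x = 2: y <= min((9 - 3*2)/2, (6 - 3*2)/1) => y in {0}; best 4*2 + 4*0 = 8
The maximum 4x + 4y = 16 is achieved at x = 0, y = 4.
(The same value 16 is also attained at (1, 3).)
Check: 3*0 + 2*4 = 8 <= 9 and 3*0 + 1*4 = 4 <= 6.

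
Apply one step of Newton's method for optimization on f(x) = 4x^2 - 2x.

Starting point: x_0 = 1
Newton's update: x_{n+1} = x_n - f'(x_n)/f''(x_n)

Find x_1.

f(x) = 4x^2 - 2x
f'(x) = 8x + (-2), f''(x) = 8
Newton step: x_1 = x_0 - f'(x_0)/f''(x_0)
f'(1) = 6
x_1 = 1 - 6/8 = 1/4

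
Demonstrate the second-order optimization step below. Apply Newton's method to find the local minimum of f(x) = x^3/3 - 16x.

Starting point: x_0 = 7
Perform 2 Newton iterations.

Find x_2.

f(x) = x^3/3 - 16x
f'(x) = x^2 - 16, f''(x) = 2x
Newton update: x_{n+1} = x_n - (x_n^2 - 16)/(2*x_n)
Step 1: x_0 = 7, f'=33, f''=14, x_1 = 65/14
Step 2: x_1 = 65/14, f'=1089/196, f''=65/7, x_2 = 7361/1820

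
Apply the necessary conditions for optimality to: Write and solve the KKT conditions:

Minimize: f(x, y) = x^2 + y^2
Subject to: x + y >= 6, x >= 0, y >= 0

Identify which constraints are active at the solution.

KKT conditions for min x^2 + y^2 s.t. 1x + 1y >= 6, x >= 0, y >= 0:
Stationarity: 2x = mu*1 + mu_x, 2y = mu*1 + mu_y, with mu, mu_x, mu_y >= 0
Complementary slackness: mu*(x + y - 6) = 0, mu_x*x = 0, mu_y*y = 0
(0, 0) is infeasible (1*0 + 1*0 < 6), so if mu = 0 stationarity would force x = mu_x/2 >= 0, y = mu_y/2 >= 0 with mu_x*x = mu_y*y = 0, i.e. x = y = 0: contradiction. Hence mu > 0 and x + y = 6 is active.
Try x > 0, y > 0 (so mu_x = mu_y = 0): x = 1*mu/2, y = 1*mu/2
Substitute: 1*(1*mu/2) + 1*(1*mu/2) = 6
  mu*2/2 = 6 => mu = 6
x* = 3 > 0, y* = 3 > 0, consistent with mu_x = mu_y = 0.
f is convex and the constraints are linear, so this KKT point is the global minimum.
f* = 18
Active constraints: x + y >= 6 (holds with equality, mu = 6 > 0); x >= 0 and y >= 0 are inactive (mu_x = mu_y = 0).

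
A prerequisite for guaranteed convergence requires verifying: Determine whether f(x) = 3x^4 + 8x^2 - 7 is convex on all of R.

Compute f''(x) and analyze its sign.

f(x) = 3x^4 + 8x^2 - 7
f'(x) = 12x^3 + 16x
f''(x) = 36x^2 + 16
f''(x) = 36x^2 + 16 >= 16 > 0 for all x
Therefore, f is convex on R.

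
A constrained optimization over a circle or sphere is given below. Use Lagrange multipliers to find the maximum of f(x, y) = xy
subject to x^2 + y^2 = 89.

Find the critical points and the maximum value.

Lagrange conditions: y = 2*lambda*x and x = 2*lambda*y
If x = 0 then y = 0, violating the constraint, so x, y != 0.
Dividing: y/x = x/y => x^2 = y^2 => y = x or y = -x
Constraint: 2x^2 = 89 => x^2 = 89/2 => x = +/-sqrt(89/2)
Critical points: (sqrt(89/2), sqrt(89/2)), (-sqrt(89/2), -sqrt(89/2)), (sqrt(89/2), -sqrt(89/2)), (-sqrt(89/2), sqrt(89/2))
  y = x:  xy = x^2 = 89/2  at (sqrt(89/2), sqrt(89/2)) and (-sqrt(89/2), -sqrt(89/2))
  y = -x: xy = -x^2 = -89/2 at (sqrt(89/2), -sqrt(89/2)) and (-sqrt(89/2), sqrt(89/2))
Maximum xy = 89/2 at (sqrt(89/2), sqrt(89/2)) and (-sqrt(89/2), -sqrt(89/2))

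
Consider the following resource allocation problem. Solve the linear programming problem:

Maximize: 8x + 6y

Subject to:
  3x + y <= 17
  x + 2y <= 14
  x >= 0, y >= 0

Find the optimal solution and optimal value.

Feasible vertices: (0, 0), (0, 7), (4, 5), (17/3, 0)
Objective 8x + 6y at each:
  (0, 0): 0
  (0, 7): 42
  (4, 5): 62
  (17/3, 0): 136/3
Maximum is 62 at (4, 5).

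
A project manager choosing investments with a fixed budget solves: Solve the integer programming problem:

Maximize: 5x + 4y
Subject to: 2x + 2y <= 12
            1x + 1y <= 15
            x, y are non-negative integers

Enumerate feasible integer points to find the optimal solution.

Constraint 1: 2x + 2y <= 12
Constraint 2: 1x + 1y <= 15
Feasible x range (need y >= 0): 0 <= x <= min(12/2, 15/1) => x in {0, ..., 6}.
Enumerate feasible integer points row by row (the coefficient of y is 4 > 0, so for each x the largest feasible y gives the best value):
  x = 0: y <= min((12 - 2*0)/2, (15 - 1*0)/1) => y in {0, ..., 6}; best 5*0 + 4*6 = 24
  x = 1: y <= min((12 - 2*1)/2, (15 - 1*1)/1) => y in {0, ..., 5}; best 5*1 + 4*5 = 25
  x = 2: y <= min((12 - 2*2)/2, (15 - 1*2)/1) => y in {0, ..., 4}; best 5*2 + 4*4 = 26
  x = 3: y <= min((12 - 2*3)/2, (15 - 1*3)/1) => y in {0, ..., 3}; best 5*3 + 4*3 = 27
  x = 4: y <= min((12 - 2*4)/2, (15 - 1*4)/1) => y in {0, ..., 2}; best 5*4 + 4*2 = 28
  x = 5: y <= min((12 - 2*5)/2, (15 - 1*5)/1) => y in {0, ..., 1}; best 5*5 + 4*1 = 29
  x = 6: y <= min((12 - 2*6)/2, (15 - 1*6)/1) => y in {0}; best 5*6 + 4*0 = 30
The maximum 5x + 4y = 30 is achieved at x = 6, y = 0.
Check: 2*6 + 2*0 = 12 <= 12 and 1*6 + 1*0 = 6 <= 15.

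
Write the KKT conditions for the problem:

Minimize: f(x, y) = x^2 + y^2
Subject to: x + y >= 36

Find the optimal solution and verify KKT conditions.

KKT conditions for min x^2 + y^2 s.t. x + y >= 36:
Stationarity: 2x = mu, 2y = mu
So x = y = mu/2.
Complementary slackness: mu*(x + y - 36) = 0
Primal feasibility: x + y >= 36; dual feasibility: mu >= 0
If mu = 0 then x = y = 0, but 0 + 0 < 36 is infeasible, so the constraint is active.
Constraint active: x + y = 2*(mu/2) = 36 => mu = 36
x = y = 18, f = 648
Verify: stationarity 2*18 = 36 = mu; primal 18 + 18 = 36 >= 36; dual mu = 36 >= 0; complementary slackness 36*(36 - 36) = 0. All KKT conditions hold.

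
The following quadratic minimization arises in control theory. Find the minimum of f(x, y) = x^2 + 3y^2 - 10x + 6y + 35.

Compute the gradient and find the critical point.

f(x,y) = x^2 + 3y^2 - 10x + 6y + 35
df/dx = 2x + (-10) = 0  =>  x = 5
df/dy = 6y + (6) = 0  =>  y = -1
f(5, -1) = 1*(5)^2 + 3*(-1)^2 + -10*(5) + 6*(-1) + 35 = 7
Hessian is diagonal with entries 2, 6 > 0, so this is a minimum.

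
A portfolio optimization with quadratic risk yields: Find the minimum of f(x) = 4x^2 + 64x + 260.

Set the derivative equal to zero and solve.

f(x) = 4x^2 + 64x + 260
f'(x) = 8x + (64) = 0
x = -64/8 = -8
f(-8) = 4
Since f''(x) = 8 > 0, this is a minimum.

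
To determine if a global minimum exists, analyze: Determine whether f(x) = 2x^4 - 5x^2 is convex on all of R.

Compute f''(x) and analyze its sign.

f(x) = 2x^4 - 5x^2
f'(x) = 8x^3 + -10x
f''(x) = 24x^2 + -10
f''(0) = -10 < 0, so not convex near x = 0
Therefore, f is not globally convex on R.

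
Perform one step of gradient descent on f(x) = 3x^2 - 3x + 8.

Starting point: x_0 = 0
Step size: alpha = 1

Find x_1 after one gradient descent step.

f(x) = 3x^2 - 3x + 8
f'(x) = 6x - 3
f'(0) = 6*0 + (-3) = -3
x_1 = x_0 - alpha * f'(x_0) = 0 - 1 * -3 = 3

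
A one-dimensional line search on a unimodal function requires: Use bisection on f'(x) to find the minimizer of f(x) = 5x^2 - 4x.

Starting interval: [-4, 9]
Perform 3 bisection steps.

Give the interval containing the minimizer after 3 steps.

Finding critical point of f(x) = 5x^2 - 4x using bisection on f'(x) = 10x + -4.
f'(x) = 0 when x = 2/5.
Starting interval: [-4, 9]
Step 1: mid = 5/2, f'(mid) = 21, new interval = [-4, 5/2]
Step 2: mid = -3/4, f'(mid) = -23/2, new interval = [-3/4, 5/2]
Step 3: mid = 7/8, f'(mid) = 19/4, new interval = [-3/4, 7/8]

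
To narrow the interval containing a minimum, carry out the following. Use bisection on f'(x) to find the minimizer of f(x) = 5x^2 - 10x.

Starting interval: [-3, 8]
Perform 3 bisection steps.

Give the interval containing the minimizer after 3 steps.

Finding critical point of f(x) = 5x^2 - 10x using bisection on f'(x) = 10x + -10.
f'(x) = 0 when x = 1.
Starting interval: [-3, 8]
Step 1: mid = 5/2, f'(mid) = 15, new interval = [-3, 5/2]
Step 2: mid = -1/4, f'(mid) = -25/2, new interval = [-1/4, 5/2]
Step 3: mid = 9/8, f'(mid) = 5/4, new interval = [-1/4, 9/8]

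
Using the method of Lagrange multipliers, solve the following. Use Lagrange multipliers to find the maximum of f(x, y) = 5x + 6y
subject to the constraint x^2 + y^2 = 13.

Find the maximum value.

Set up Lagrange conditions: grad f = lambda * grad g
  5 = 2*lambda*x
  6 = 2*lambda*y
From these: x/y = 5/6, so x = 5t, y = 6t for some t.
Substitute into constraint: (5t)^2 + (6t)^2 = 13
  t^2 * 61 = 13
  t = sqrt(13/61)
Maximum = 5*x + 6*y = (5^2 + 6^2)*t = 61 * sqrt(13/61) = sqrt(793)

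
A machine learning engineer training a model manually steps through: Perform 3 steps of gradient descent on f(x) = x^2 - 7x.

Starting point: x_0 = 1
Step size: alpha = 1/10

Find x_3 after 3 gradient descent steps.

f(x) = x^2 - 7x, f'(x) = 2x + (-7)
Step 1: f'(1) = -5, x_1 = 1 - 1/10 * -5 = 3/2
Step 2: f'(3/2) = -4, x_2 = 3/2 - 1/10 * -4 = 19/10
Step 3: f'(19/10) = -16/5, x_3 = 19/10 - 1/10 * -16/5 = 111/50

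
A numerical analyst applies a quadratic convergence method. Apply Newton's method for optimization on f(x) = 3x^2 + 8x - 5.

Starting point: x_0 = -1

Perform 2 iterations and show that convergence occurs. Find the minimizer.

f(x) = 3x^2 + 8x - 5, f'(x) = 6x + (8), f''(x) = 6
Step 1: f'(-1) = 2, x_1 = -1 - 2/6 = -4/3
Step 2: f'(-4/3) = 0, x_2 = -4/3 (converged)
Newton's method converges in 1 step for quadratics.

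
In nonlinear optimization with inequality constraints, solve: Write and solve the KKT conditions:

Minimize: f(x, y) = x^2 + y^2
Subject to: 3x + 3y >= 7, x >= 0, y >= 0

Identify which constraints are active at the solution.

KKT conditions for min x^2 + y^2 s.t. 3x + 3y >= 7, x >= 0, y >= 0:
Stationarity: 2x = mu*3 + mu_x, 2y = mu*3 + mu_y, with mu, mu_x, mu_y >= 0
Complementary slackness: mu*(3x + 3y - 7) = 0, mu_x*x = 0, mu_y*y = 0
(0, 0) is infeasible (3*0 + 3*0 < 7), so if mu = 0 stationarity would force x = mu_x/2 >= 0, y = mu_y/2 >= 0 with mu_x*x = mu_y*y = 0, i.e. x = y = 0: contradiction. Hence mu > 0 and 3x + 3y = 7 is active.
Try x > 0, y > 0 (so mu_x = mu_y = 0): x = 3*mu/2, y = 3*mu/2
Substitute: 3*(3*mu/2) + 3*(3*mu/2) = 7
  mu*18/2 = 7 => mu = 7/9
x* = 7/6 > 0, y* = 7/6 > 0, consistent with mu_x = mu_y = 0.
f is convex and the constraints are linear, so this KKT point is the global minimum.
f* = 49/18
Active constraints: 3x + 3y >= 7 (holds with equality, mu = 7/9 > 0); x >= 0 and y >= 0 are inactive (mu_x = mu_y = 0).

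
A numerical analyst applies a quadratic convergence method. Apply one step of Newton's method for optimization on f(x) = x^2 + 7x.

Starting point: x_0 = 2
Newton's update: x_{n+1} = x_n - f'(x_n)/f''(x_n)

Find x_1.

f(x) = x^2 + 7x
f'(x) = 2x + (7), f''(x) = 2
Newton step: x_1 = x_0 - f'(x_0)/f''(x_0)
f'(2) = 11
x_1 = 2 - 11/2 = -7/2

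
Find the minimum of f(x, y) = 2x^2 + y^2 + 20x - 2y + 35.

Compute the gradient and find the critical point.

f(x,y) = 2x^2 + y^2 + 20x - 2y + 35
df/dx = 4x + (20) = 0  =>  x = -5
df/dy = 2y + (-2) = 0  =>  y = 1
f(-5, 1) = 2*(-5)^2 + 1*(1)^2 + 20*(-5) + -2*(1) + 35 = -16
Hessian is diagonal with entries 4, 2 > 0, so this is a minimum.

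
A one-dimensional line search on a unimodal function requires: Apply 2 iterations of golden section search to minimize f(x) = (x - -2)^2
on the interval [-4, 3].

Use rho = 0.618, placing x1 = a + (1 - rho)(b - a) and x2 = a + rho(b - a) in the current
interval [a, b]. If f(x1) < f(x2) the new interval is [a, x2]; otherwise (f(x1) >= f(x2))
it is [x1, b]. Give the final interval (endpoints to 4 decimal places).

Golden section search for min of f(x) = (x - -2)^2 on [-4, 3].
Each step: x1 = a + (1 - rho)(b - a), x2 = a + rho(b - a); if f(x1) < f(x2) keep [a, x2], otherwise keep [x1, b].
Step 1: [-4.0000, 3.0000], x1=-1.3260 (f=0.4543), x2=0.3260 (f=5.4103); f(x1) < f(x2) => keep [-4.0000, 0.3260]
Step 2: [-4.0000, 0.3260], x1=-2.3475 (f=0.1207), x2=-1.3265 (f=0.4536); f(x1) < f(x2) => keep [-4.0000, -1.3265]
Final interval: [-4.0000, -1.3265]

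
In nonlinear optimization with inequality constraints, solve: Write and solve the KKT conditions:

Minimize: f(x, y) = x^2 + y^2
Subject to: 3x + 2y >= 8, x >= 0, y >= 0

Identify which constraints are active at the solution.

KKT conditions for min x^2 + y^2 s.t. 3x + 2y >= 8, x >= 0, y >= 0:
Stationarity: 2x = mu*3 + mu_x, 2y = mu*2 + mu_y, with mu, mu_x, mu_y >= 0
Complementary slackness: mu*(3x + 2y - 8) = 0, mu_x*x = 0, mu_y*y = 0
(0, 0) is infeasible (3*0 + 2*0 < 8), so if mu = 0 stationarity would force x = mu_x/2 >= 0, y = mu_y/2 >= 0 with mu_x*x = mu_y*y = 0, i.e. x = y = 0: contradiction. Hence mu > 0 and 3x + 2y = 8 is active.
Try x > 0, y > 0 (so mu_x = mu_y = 0): x = 3*mu/2, y = 2*mu/2
Substitute: 3*(3*mu/2) + 2*(2*mu/2) = 8
  mu*13/2 = 8 => mu = 16/13
x* = 24/13 > 0, y* = 16/13 > 0, consistent with mu_x = mu_y = 0.
f is convex and the constraints are linear, so this KKT point is the global minimum.
f* = 64/13
Active constraints: 3x + 2y >= 8 (holds with equality, mu = 16/13 > 0); x >= 0 and y >= 0 are inactive (mu_x = mu_y = 0).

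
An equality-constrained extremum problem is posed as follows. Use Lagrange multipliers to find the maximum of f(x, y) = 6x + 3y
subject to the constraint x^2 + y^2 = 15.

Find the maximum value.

Set up Lagrange conditions: grad f = lambda * grad g
  6 = 2*lambda*x
  3 = 2*lambda*y
From these: x/y = 6/3, so x = 6t, y = 3t for some t.
Substitute into constraint: (6t)^2 + (3t)^2 = 15
  t^2 * 45 = 15
  t = sqrt(15/45)
Maximum = 6*x + 3*y = (6^2 + 3^2)*t = 45 * sqrt(15/45) = sqrt(675)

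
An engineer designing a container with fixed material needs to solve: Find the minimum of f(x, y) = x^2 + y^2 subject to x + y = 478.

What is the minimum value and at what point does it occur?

Substitute y = 478 - x into f(x,y) = x^2 + y^2:
g(x) = x^2 + (478 - x)^2 = 2x^2 - 956x + 228484
g'(x) = 4x - 956 = 0  =>  x = 239
y = 478 - 239 = 239
Minimum value = 239^2 + 239^2 = 114242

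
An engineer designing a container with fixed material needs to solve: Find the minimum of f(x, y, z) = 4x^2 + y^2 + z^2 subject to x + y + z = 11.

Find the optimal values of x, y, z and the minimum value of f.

Using Lagrange multipliers on f = 4x^2 + y^2 + z^2 with constraint x + y + z = 11:
Conditions: 2*4*x = lambda, 2*1*y = lambda, 2*1*z = lambda
So x = lambda/8, y = lambda/2, z = lambda/2
Substituting into constraint: lambda * (9/8) = 11
lambda = 88/9
x = 11/9, y = 44/9, z = 44/9
Minimum value = 484/9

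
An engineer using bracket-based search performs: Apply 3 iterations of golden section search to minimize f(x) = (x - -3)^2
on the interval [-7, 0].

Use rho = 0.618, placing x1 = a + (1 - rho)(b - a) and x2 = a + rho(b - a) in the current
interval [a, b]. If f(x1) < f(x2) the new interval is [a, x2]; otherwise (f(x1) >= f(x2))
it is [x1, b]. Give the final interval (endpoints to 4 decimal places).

Golden section search for min of f(x) = (x - -3)^2 on [-7, 0].
Each step: x1 = a + (1 - rho)(b - a), x2 = a + rho(b - a); if f(x1) < f(x2) keep [a, x2], otherwise keep [x1, b].
Step 1: [-7.0000, 0.0000], x1=-4.3260 (f=1.7583), x2=-2.6740 (f=0.1063); f(x1) > f(x2) => keep [-4.3260, 0.0000]
Step 2: [-4.3260, 0.0000], x1=-2.6735 (f=0.1066), x2=-1.6525 (f=1.8157); f(x1) < f(x2) => keep [-4.3260, -1.6525]
Step 3: [-4.3260, -1.6525], x1=-3.3047 (f=0.0929), x2=-2.6738 (f=0.1064); f(x1) < f(x2) => keep [-4.3260, -2.6738]
Final interval: [-4.3260, -2.6738]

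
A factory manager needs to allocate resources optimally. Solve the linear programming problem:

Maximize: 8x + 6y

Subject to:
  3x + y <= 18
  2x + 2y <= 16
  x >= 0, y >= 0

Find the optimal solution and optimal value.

Feasible vertices: (0, 0), (0, 8), (5, 3), (6, 0)
Objective 8x + 6y at each:
  (0, 0): 0
  (0, 8): 48
  (5, 3): 58
  (6, 0): 48
Maximum is 58 at (5, 3).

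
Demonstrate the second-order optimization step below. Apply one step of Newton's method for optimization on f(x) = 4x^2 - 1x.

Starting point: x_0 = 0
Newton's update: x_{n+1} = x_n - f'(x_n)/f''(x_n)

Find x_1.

f(x) = 4x^2 - 1x
f'(x) = 8x + (-1), f''(x) = 8
Newton step: x_1 = x_0 - f'(x_0)/f''(x_0)
f'(0) = -1
x_1 = 0 - -1/8 = 1/8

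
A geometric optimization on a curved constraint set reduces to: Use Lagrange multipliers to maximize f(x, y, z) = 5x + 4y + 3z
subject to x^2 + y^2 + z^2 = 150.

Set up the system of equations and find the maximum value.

Lagrange conditions: 5 = 2*lambda*x, 4 = 2*lambda*y, 3 = 2*lambda*z
So x:5 = y:4 = z:3, i.e. x = 5t, y = 4t, z = 3t
Constraint: t^2*(5^2 + 4^2 + 3^2) = 150
  t^2 * 50 = 150  =>  t = sqrt(3)
Maximum = 5*5t + 4*4t + 3*3t = 50*sqrt(3) = sqrt(7500)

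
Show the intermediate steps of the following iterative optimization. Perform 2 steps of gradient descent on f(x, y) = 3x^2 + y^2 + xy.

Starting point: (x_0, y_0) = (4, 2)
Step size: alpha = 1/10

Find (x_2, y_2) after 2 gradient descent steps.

f(x,y) = 3x^2 + y^2 + xy
grad_x = 6x + 1y, grad_y = 2y + 1x
Step 1: grad = (26, 8), (7/5, 6/5)
Step 2: grad = (48/5, 19/5), (11/25, 41/50)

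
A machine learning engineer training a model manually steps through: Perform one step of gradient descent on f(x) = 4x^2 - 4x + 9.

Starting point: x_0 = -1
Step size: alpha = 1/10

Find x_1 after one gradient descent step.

f(x) = 4x^2 - 4x + 9
f'(x) = 8x - 4
f'(-1) = 8*-1 + (-4) = -12
x_1 = x_0 - alpha * f'(x_0) = -1 - 1/10 * -12 = 1/5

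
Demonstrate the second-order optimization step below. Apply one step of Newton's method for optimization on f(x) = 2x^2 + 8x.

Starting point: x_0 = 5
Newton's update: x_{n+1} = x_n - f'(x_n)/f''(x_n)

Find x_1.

f(x) = 2x^2 + 8x
f'(x) = 4x + (8), f''(x) = 4
Newton step: x_1 = x_0 - f'(x_0)/f''(x_0)
f'(5) = 28
x_1 = 5 - 28/4 = -2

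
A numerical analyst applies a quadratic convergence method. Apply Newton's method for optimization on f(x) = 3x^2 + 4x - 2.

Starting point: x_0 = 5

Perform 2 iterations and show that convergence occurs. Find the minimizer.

f(x) = 3x^2 + 4x - 2, f'(x) = 6x + (4), f''(x) = 6
Step 1: f'(5) = 34, x_1 = 5 - 34/6 = -2/3
Step 2: f'(-2/3) = 0, x_2 = -2/3 (converged)
Newton's method converges in 1 step for quadratics.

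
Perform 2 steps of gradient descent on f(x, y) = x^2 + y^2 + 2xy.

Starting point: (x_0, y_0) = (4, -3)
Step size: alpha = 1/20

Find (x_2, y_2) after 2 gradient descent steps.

f(x,y) = x^2 + y^2 + 2xy
grad_x = 2x + 2y, grad_y = 2y + 2x
Step 1: grad = (2, 2), (39/10, -31/10)
Step 2: grad = (8/5, 8/5), (191/50, -159/50)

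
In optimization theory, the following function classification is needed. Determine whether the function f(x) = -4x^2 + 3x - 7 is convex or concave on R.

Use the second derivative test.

f(x) = -4x^2 + 3x - 7
f'(x) = -8x + 3
f''(x) = -8
Since f''(x) = -8 < 0 for all x, f is concave on R.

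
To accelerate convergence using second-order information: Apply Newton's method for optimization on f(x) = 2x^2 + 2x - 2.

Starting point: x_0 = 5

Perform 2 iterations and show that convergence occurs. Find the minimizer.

f(x) = 2x^2 + 2x - 2, f'(x) = 4x + (2), f''(x) = 4
Step 1: f'(5) = 22, x_1 = 5 - 22/4 = -1/2
Step 2: f'(-1/2) = 0, x_2 = -1/2 (converged)
Newton's method converges in 1 step for quadratics.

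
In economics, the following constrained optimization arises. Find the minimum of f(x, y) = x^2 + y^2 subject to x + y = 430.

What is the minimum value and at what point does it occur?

Substitute y = 430 - x into f(x,y) = x^2 + y^2:
g(x) = x^2 + (430 - x)^2 = 2x^2 - 860x + 184900
g'(x) = 4x - 860 = 0  =>  x = 215
y = 430 - 215 = 215
Minimum value = 215^2 + 215^2 = 92450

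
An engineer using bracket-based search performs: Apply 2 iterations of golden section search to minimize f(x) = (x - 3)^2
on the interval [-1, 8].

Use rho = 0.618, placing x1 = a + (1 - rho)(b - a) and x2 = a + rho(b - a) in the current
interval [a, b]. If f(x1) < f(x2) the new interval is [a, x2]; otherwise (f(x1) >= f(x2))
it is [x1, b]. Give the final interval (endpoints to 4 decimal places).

Golden section search for min of f(x) = (x - 3)^2 on [-1, 8].
Each step: x1 = a + (1 - rho)(b - a), x2 = a + rho(b - a); if f(x1) < f(x2) keep [a, x2], otherwise keep [x1, b].
Step 1: [-1.0000, 8.0000], x1=2.4380 (f=0.3158), x2=4.5620 (f=2.4398); f(x1) < f(x2) => keep [-1.0000, 4.5620]
Step 2: [-1.0000, 4.5620], x1=1.1247 (f=3.5168), x2=2.4373 (f=0.3166); f(x1) > f(x2) => keep [1.1247, 4.5620]
Final interval: [1.1247, 4.5620]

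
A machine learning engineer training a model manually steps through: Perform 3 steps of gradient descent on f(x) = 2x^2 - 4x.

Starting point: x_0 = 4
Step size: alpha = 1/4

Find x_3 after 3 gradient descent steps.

f(x) = 2x^2 - 4x, f'(x) = 4x + (-4)
Step 1: f'(4) = 12, x_1 = 4 - 1/4 * 12 = 1
Step 2: f'(1) = 0, x_2 = 1 - 1/4 * 0 = 1
Step 3: f'(1) = 0, x_3 = 1 - 1/4 * 0 = 1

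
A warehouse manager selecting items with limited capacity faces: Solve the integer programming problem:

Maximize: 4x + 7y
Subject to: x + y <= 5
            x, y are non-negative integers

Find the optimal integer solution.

Objective: 4x + 7y, constraint: x + y <= 5
Coefficient of y is 7 > coefficient of x is 4, so allocate the entire budget to y.
Optimal: x = 0, y = 5, value = 35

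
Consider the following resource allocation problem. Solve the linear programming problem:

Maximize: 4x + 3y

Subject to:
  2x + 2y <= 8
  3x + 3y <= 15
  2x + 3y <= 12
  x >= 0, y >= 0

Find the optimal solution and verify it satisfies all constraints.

Feasible vertices: (0, 0), (0, 4), (4, 0)
Objective 4x + 3y at each vertex:
  (0, 0): 0
  (0, 4): 12
  (4, 0): 16
Maximum is 16 at (4, 0).
Verify constraints at (x, y) = (4, 0):
  2*4 + 2*0 = 8 <= 8 (active)
  3*4 + 3*0 = 12 <= 15
  2*4 + 3*0 = 8 <= 12
  x = 4 >= 0, y = 0 >= 0. All constraints satisfied.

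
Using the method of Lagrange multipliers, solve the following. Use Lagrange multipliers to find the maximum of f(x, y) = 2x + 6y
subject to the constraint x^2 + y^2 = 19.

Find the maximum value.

Set up Lagrange conditions: grad f = lambda * grad g
  2 = 2*lambda*x
  6 = 2*lambda*y
From these: x/y = 2/6, so x = 2t, y = 6t for some t.
Substitute into constraint: (2t)^2 + (6t)^2 = 19
  t^2 * 40 = 19
  t = sqrt(19/40)
Maximum = 2*x + 6*y = (2^2 + 6^2)*t = 40 * sqrt(19/40) = sqrt(760)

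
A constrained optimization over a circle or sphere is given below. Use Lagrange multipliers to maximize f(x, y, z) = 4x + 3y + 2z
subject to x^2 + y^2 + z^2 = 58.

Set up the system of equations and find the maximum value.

Lagrange conditions: 4 = 2*lambda*x, 3 = 2*lambda*y, 2 = 2*lambda*z
So x:4 = y:3 = z:2, i.e. x = 4t, y = 3t, z = 2t
Constraint: t^2*(4^2 + 3^2 + 2^2) = 58
  t^2 * 29 = 58  =>  t = sqrt(2)
Maximum = 4*4t + 3*3t + 2*2t = 29*sqrt(2) = sqrt(1682)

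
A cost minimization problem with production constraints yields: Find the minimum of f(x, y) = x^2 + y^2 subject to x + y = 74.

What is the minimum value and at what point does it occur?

Substitute y = 74 - x into f(x,y) = x^2 + y^2:
g(x) = x^2 + (74 - x)^2 = 2x^2 - 148x + 5476
g'(x) = 4x - 148 = 0  =>  x = 37
y = 74 - 37 = 37
Minimum value = 37^2 + 37^2 = 2738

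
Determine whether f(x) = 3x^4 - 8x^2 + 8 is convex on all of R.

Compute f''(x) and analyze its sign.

f(x) = 3x^4 - 8x^2 + 8
f'(x) = 12x^3 + -16x
f''(x) = 36x^2 + -16
f''(0) = -16 < 0, so not convex near x = 0
Therefore, f is not globally convex on R.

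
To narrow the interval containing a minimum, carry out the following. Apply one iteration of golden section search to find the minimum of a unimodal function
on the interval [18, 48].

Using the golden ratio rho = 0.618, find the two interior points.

Golden section search on [18, 48].
Golden ratio rho = 0.618 (approx).
Interior points:
  x_1 = 18 + (1-0.618)*30 = 29.4600
  x_2 = 18 + 0.618*30 = 36.5400
Compare f(x_1) and f(x_2) to determine which subinterval to keep.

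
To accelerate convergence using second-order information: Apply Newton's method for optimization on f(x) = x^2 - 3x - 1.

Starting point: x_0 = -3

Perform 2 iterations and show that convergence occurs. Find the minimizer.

f(x) = x^2 - 3x - 1, f'(x) = 2x + (-3), f''(x) = 2
Step 1: f'(-3) = -9, x_1 = -3 - -9/2 = 3/2
Step 2: f'(3/2) = 0, x_2 = 3/2 (converged)
Newton's method converges in 1 step for quadratics.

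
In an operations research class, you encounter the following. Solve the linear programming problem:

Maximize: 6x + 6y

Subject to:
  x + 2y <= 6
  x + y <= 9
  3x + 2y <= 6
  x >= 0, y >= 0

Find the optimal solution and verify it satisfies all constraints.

Feasible vertices: (0, 0), (0, 3), (2, 0)
Objective 6x + 6y at each vertex:
  (0, 0): 0
  (0, 3): 18
  (2, 0): 12
Maximum is 18 at (0, 3).
Verify constraints at (x, y) = (0, 3):
  1*0 + 2*3 = 6 <= 6 (active)
  1*0 + 1*3 = 3 <= 9
  3*0 + 2*3 = 6 <= 6 (active)
  x = 0 >= 0, y = 3 >= 0. All constraints satisfied.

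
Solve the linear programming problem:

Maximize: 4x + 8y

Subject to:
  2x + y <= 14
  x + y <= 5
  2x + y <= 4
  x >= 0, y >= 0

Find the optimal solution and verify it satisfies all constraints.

Feasible vertices: (0, 0), (0, 4), (2, 0)
Objective 4x + 8y at each vertex:
  (0, 0): 0
  (0, 4): 32
  (2, 0): 8
Maximum is 32 at (0, 4).
Verify constraints at (x, y) = (0, 4):
  2*0 + 1*4 = 4 <= 14
  1*0 + 1*4 = 4 <= 5
  2*0 + 1*4 = 4 <= 4 (active)
  x = 0 >= 0, y = 4 >= 0. All constraints satisfied.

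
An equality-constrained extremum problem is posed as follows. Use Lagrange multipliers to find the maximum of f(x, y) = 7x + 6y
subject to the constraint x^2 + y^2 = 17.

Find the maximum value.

Set up Lagrange conditions: grad f = lambda * grad g
  7 = 2*lambda*x
  6 = 2*lambda*y
From these: x/y = 7/6, so x = 7t, y = 6t for some t.
Substitute into constraint: (7t)^2 + (6t)^2 = 17
  t^2 * 85 = 17
  t = sqrt(17/85)
Maximum = 7*x + 6*y = (7^2 + 6^2)*t = 85 * sqrt(17/85) = sqrt(1445)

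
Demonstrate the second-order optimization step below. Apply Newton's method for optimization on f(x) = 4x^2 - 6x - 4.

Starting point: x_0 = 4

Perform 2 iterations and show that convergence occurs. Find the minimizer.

f(x) = 4x^2 - 6x - 4, f'(x) = 8x + (-6), f''(x) = 8
Step 1: f'(4) = 26, x_1 = 4 - 26/8 = 3/4
Step 2: f'(3/4) = 0, x_2 = 3/4 (converged)
Newton's method converges in 1 step for quadratics.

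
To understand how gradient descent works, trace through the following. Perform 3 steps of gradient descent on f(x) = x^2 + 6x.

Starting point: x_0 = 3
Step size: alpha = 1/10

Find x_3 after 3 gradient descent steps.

f(x) = x^2 + 6x, f'(x) = 2x + (6)
Step 1: f'(3) = 12, x_1 = 3 - 1/10 * 12 = 9/5
Step 2: f'(9/5) = 48/5, x_2 = 9/5 - 1/10 * 48/5 = 21/25
Step 3: f'(21/25) = 192/25, x_3 = 21/25 - 1/10 * 192/25 = 9/125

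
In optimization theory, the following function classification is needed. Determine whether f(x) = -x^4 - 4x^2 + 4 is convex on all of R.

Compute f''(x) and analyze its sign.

f(x) = -x^4 - 4x^2 + 4
f'(x) = -4x^3 + -8x
f''(x) = -12x^2 + -8
f''(x) = -12x^2 + -8 <= -8 < 0 for all x
Therefore, f is concave on R.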